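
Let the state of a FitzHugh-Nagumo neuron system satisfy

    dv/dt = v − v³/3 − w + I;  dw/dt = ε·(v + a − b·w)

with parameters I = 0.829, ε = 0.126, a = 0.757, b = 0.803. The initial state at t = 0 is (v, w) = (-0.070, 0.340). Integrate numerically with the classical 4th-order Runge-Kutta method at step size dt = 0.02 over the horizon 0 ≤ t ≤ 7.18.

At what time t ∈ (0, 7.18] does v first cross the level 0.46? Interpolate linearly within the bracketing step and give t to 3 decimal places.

t=0.000: state=(-0.070, 0.340)
step 1 (dt=0.02): k1=(0.419, 0.052), k2=(0.423, 0.053), k3=(0.423, 0.053), k4=(0.426, 0.053); state += dt/6·(k1+2k2+2k3+k4)
t=0.020: state=(-0.062, 0.341)
t=0.040: state=(-0.053, 0.342)
t=0.060: state=(-0.044, 0.343)
continuing one RK4 step at a time; state shown every 25 steps (Δt=0.5):
t=0.500: state=(0.193, 0.373)
t=0.840: state=(0.445, 0.405)
next step: t=0.860: state=(0.462, 0.408) — v has crossed 0.46
linear interpolation between t=0.840 (0.44485) and t=0.860 (0.46174) → t≈0.858

t = 0.858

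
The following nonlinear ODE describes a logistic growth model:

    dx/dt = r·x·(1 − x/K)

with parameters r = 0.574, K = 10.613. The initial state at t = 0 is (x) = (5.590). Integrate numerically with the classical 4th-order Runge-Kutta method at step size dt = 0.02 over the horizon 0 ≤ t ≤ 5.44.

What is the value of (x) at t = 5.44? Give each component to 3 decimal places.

(x) = (10.209)

t=0.000: state=(5.590)
step 1 (dt=0.02): k1=(1.519), k2=(1.518), k3=(1.518), k4=(1.518); state += dt/6·(k1+2k2+2k3+k4)
t=0.020: state=(5.620)
t=0.040: state=(5.651)
t=0.060: state=(5.681)
continuing one RK4 step at a time; state shown every 10 steps (Δt=0.2):
t=0.200: state=(5.892)
t=0.400: state=(6.191)
t=0.600: state=(6.484)
t=0.800: state=(6.770)
t=1.000: state=(7.047)
t=1.200: state=(7.313)
t=1.400: state=(7.568)
t=1.600: state=(7.811)
t=1.800: state=(8.042)
t=2.000: state=(8.259)
t=2.200: state=(8.462)
t=2.400: state=(8.652)
t=2.600: state=(8.829)
t=2.800: state=(8.993)
t=3.000: state=(9.145)
t=3.200: state=(9.284)
t=3.400: state=(9.412)
t=3.600: state=(9.529)
t=3.800: state=(9.635)
t=4.000: state=(9.733)
t=4.200: state=(9.821)
t=4.400: state=(9.901)
t=4.600: state=(9.974)
t=4.800: state=(10.039)
t=5.000: state=(10.099)
t=5.200: state=(10.152)
t=5.400: state=(10.200)
t=5.440: state=(10.209)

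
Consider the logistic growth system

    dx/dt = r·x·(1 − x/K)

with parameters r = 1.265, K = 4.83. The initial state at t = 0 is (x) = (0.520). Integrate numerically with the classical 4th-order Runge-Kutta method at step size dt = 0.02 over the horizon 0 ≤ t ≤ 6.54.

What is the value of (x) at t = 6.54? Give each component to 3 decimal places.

(x) = (4.820)

t=0.000: state=(0.520)
step 1 (dt=0.02): k1=(0.587), k2=(0.593), k3=(0.593), k4=(0.599); state += dt/6·(k1+2k2+2k3+k4)
t=0.020: state=(0.532)
t=0.040: state=(0.544)
t=0.060: state=(0.556)
continuing one RK4 step at a time; state shown every 25 steps (Δt=0.5):
t=0.500: state=(0.894)
t=1.000: state=(1.446)
t=1.500: state=(2.154)
t=2.000: state=(2.909)
t=2.500: state=(3.576)
t=3.000: state=(4.071)
t=3.500: state=(4.395)
t=4.000: state=(4.589)
t=4.500: state=(4.699)
t=5.000: state=(4.759)
t=5.500: state=(4.792)
t=6.000: state=(4.810)
t=6.500: state=(4.819)
t=6.540: state=(4.820)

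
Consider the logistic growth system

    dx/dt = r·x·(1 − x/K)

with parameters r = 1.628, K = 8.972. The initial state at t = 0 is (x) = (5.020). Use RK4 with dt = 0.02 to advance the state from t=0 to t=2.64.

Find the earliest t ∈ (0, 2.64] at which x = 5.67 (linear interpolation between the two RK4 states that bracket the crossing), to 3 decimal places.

t=0.000: state=(5.020)
step 1 (dt=0.02): k1=(3.600), k2=(3.593), k3=(3.593), k4=(3.585); state += dt/6·(k1+2k2+2k3+k4)
t=0.020: state=(5.092)
t=0.040: state=(5.163)
t=0.060: state=(5.235)
continuing one RK4 step at a time; state shown every 5 steps (Δt=0.1):
t=0.100: state=(5.376)
t=0.180: state=(5.652)
next step: t=0.200: state=(5.720) — x has crossed 5.67
linear interpolation between t=0.180 (5.65243) and t=0.200 (5.72023) → t≈0.185

t = 0.185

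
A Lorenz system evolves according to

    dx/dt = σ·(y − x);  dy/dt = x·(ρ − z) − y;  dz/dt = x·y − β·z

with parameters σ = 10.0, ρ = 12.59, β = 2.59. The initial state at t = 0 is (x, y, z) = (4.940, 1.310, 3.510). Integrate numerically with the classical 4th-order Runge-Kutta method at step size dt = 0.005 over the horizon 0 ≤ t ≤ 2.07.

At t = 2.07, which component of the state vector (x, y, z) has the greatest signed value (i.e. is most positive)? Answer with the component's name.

largest component: z

t=0.000: state=(4.940, 1.310, 3.510)
step 1 (dt=0.005): k1=(-36.300, 43.545, -2.619), k2=(-34.304, 42.644, -2.194), k3=(-34.376, 42.687, -2.200), k4=(-32.447, 41.824, -1.799); state += dt/6·(k1+2k2+2k3+k4)
t=0.005: state=(4.768, 1.523, 3.499)
t=0.010: state=(4.615, 1.729, 3.492)
t=0.015: state=(4.479, 1.926, 3.488)
continuing one RK4 step at a time; state shown every 20 steps (Δt=0.1):
t=0.100: state=(3.952, 4.689, 3.828)
t=0.200: state=(5.543, 7.770, 5.570)
t=0.300: state=(7.953, 10.214, 9.855)
t=0.400: state=(9.200, 9.047, 15.359)
t=0.500: state=(7.577, 4.855, 17.113)
t=0.600: state=(4.756, 2.232, 15.015)
t=0.700: state=(2.875, 1.636, 12.182)
t=0.800: state=(2.149, 1.856, 9.766)
t=0.900: state=(2.162, 2.443, 7.934)
t=1.000: state=(2.676, 3.422, 6.742)
t=1.100: state=(3.672, 4.928, 6.370)
t=1.200: state=(5.183, 6.919, 7.252)
t=1.300: state=(6.965, 8.631, 9.877)
t=1.400: state=(8.071, 8.397, 13.510)
t=1.500: state=(7.447, 5.981, 15.473)
t=1.600: state=(5.630, 3.740, 14.683)
t=1.700: state=(4.047, 2.858, 12.670)
t=1.800: state=(3.278, 2.902, 10.670)
t=1.900: state=(3.225, 3.464, 9.126)
t=2.000: state=(3.713, 4.437, 8.240)
t=2.070: state=(4.325, 5.341, 8.132)
compare at T: x=4.325, y=5.341, z=8.132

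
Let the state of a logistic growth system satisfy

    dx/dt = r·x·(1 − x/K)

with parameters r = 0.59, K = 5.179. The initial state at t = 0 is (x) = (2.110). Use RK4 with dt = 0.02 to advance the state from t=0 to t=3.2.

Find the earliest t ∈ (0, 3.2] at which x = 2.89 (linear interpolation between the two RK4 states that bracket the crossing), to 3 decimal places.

t = 1.030

t=0.000: state=(2.110)
step 1 (dt=0.02): k1=(0.738), k2=(0.739), k3=(0.739), k4=(0.739); state += dt/6·(k1+2k2+2k3+k4)
t=0.020: state=(2.125)
t=0.040: state=(2.140)
t=0.060: state=(2.154)
continuing one RK4 step at a time; state shown every 10 steps (Δt=0.2):
t=0.200: state=(2.259)
t=0.400: state=(2.410)
t=0.600: state=(2.563)
t=0.800: state=(2.715)
t=1.000: state=(2.867)
t=1.020: state=(2.882)
next step: t=1.040: state=(2.897) — x has crossed 2.89
linear interpolation between t=1.020 (2.88233) and t=1.040 (2.89740) → t≈1.030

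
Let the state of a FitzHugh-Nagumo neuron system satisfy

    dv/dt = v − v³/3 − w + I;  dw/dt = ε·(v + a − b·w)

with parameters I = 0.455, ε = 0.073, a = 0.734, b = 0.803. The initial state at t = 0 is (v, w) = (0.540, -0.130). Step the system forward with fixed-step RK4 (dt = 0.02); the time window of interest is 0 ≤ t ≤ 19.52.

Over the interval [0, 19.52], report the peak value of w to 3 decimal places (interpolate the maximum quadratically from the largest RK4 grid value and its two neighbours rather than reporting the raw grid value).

max w = 1.352

t=0.000: state=(0.540, -0.130)
step 1 (dt=0.02): k1=(1.073, 0.101), k2=(1.079, 0.101), k3=(1.079, 0.101), k4=(1.086, 0.102); state += dt/6·(k1+2k2+2k3+k4)
t=0.020: state=(0.562, -0.128)
t=0.040: state=(0.583, -0.126)
t=0.060: state=(0.606, -0.124)
continuing one RK4 step at a time; state shown every 50 steps (Δt=1):
t=1.000: state=(1.605, 0.008)
t=2.000: state=(1.850, 0.186)
t=3.000: state=(1.808, 0.358)
t=4.000: state=(1.738, 0.515)
t=5.000: state=(1.664, 0.659)
t=6.000: state=(1.587, 0.788)
t=7.000: state=(1.506, 0.905)
t=8.000: state=(1.420, 1.009)
t=9.000: state=(1.327, 1.101)
t=10.000: state=(1.222, 1.181)
t=11.000: state=(1.099, 1.248)
t=12.000: state=(0.941, 1.302)
t=13.000: state=(0.712, 1.339)
t=14.000: state=(0.290, 1.352)
t=15.000: state=(-0.722, 1.317)
t=16.000: state=(-1.863, 1.195)
t=17.000: state=(-1.980, 1.040)
t=18.000: state=(-1.938, 0.894)
t=19.000: state=(-1.888, 0.759)
t=19.520: state=(-1.862, 0.694)
largest grid value and its neighbours: w(13.880)=1.35219, w(13.900)=1.35219, w(13.920)=1.35218
parabola through these three points peaks at t≈13.894 with w≈1.35219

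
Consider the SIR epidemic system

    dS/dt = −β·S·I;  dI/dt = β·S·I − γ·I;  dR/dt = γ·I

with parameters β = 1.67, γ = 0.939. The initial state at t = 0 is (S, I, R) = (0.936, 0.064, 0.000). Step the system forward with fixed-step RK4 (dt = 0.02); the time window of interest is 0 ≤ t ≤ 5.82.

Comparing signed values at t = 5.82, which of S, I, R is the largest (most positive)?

largest component: R

t=0.000: state=(0.936, 0.064, 0.000)
step 1 (dt=0.02): k1=(-0.100, 0.040, 0.060), k2=(-0.101, 0.040, 0.060), k3=(-0.101, 0.040, 0.060), k4=(-0.101, 0.040, 0.061); state += dt/6·(k1+2k2+2k3+k4)
t=0.020: state=(0.934, 0.065, 0.001)
t=0.040: state=(0.932, 0.066, 0.002)
t=0.060: state=(0.930, 0.066, 0.004)
continuing one RK4 step at a time; state shown every 10 steps (Δt=0.2):
t=0.200: state=(0.915, 0.072, 0.013)
t=0.400: state=(0.892, 0.081, 0.027)
t=0.600: state=(0.867, 0.090, 0.043)
t=0.800: state=(0.840, 0.099, 0.061)
t=1.000: state=(0.811, 0.108, 0.080)
t=1.200: state=(0.781, 0.117, 0.102)
t=1.400: state=(0.750, 0.125, 0.124)
t=1.600: state=(0.718, 0.133, 0.149)
t=1.800: state=(0.687, 0.139, 0.174)
t=2.000: state=(0.655, 0.144, 0.201)
t=2.200: state=(0.624, 0.148, 0.228)
t=2.400: state=(0.593, 0.150, 0.256)
t=2.600: state=(0.564, 0.151, 0.285)
t=2.800: state=(0.536, 0.151, 0.313)
t=3.000: state=(0.510, 0.149, 0.341)
t=3.200: state=(0.486, 0.145, 0.369)
t=3.400: state=(0.463, 0.141, 0.396)
t=3.600: state=(0.442, 0.136, 0.422)
t=3.800: state=(0.423, 0.130, 0.447)
t=4.000: state=(0.405, 0.124, 0.471)
t=4.200: state=(0.389, 0.117, 0.493)
t=4.400: state=(0.375, 0.111, 0.515)
t=4.600: state=(0.361, 0.104, 0.535)
t=4.800: state=(0.350, 0.097, 0.554)
t=5.000: state=(0.339, 0.090, 0.571)
t=5.200: state=(0.329, 0.083, 0.588)
t=5.400: state=(0.321, 0.077, 0.603)
t=5.600: state=(0.313, 0.071, 0.616)
t=5.800: state=(0.306, 0.065, 0.629)
t=5.820: state=(0.305, 0.065, 0.630)
compare at T: S=0.305, I=0.065, R=0.630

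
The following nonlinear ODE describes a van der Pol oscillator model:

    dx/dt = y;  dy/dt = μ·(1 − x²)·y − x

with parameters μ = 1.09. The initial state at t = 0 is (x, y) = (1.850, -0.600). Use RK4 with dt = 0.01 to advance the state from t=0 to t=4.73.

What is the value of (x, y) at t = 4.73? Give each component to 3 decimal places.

(x, y) = (-0.588, 1.538)

t=0.000: state=(1.850, -0.600)
step 1 (dt=0.01): k1=(-0.600, -0.266), k2=(-0.601, -0.266), k3=(-0.601, -0.266), k4=(-0.603, -0.267); state += dt/6·(k1+2k2+2k3+k4)
t=0.010: state=(1.844, -0.603)
t=0.020: state=(1.838, -0.605)
t=0.030: state=(1.832, -0.608)
continuing one RK4 step at a time; state shown every 20 steps (Δt=0.2):
t=0.200: state=(1.724, -0.657)
t=0.400: state=(1.586, -0.726)
t=0.600: state=(1.433, -0.814)
t=0.800: state=(1.259, -0.929)
t=1.000: state=(1.058, -1.086)
t=1.200: state=(0.820, -1.304)
t=1.400: state=(0.531, -1.609)
t=1.600: state=(0.169, -2.022)
t=1.800: state=(-0.283, -2.495)
t=2.000: state=(-0.817, -2.779)
t=2.200: state=(-1.352, -2.444)
t=2.400: state=(-1.753, -1.509)
t=2.600: state=(-1.958, -0.589)
t=2.800: state=(-2.012, -0.015)
t=3.000: state=(-1.982, 0.286)
t=3.200: state=(-1.907, 0.448)
t=3.400: state=(-1.806, 0.552)
t=3.600: state=(-1.687, 0.636)
t=3.800: state=(-1.552, 0.720)
t=4.000: state=(-1.398, 0.818)
t=4.200: state=(-1.223, 0.943)
t=4.400: state=(-1.019, 1.110)
t=4.600: state=(-0.775, 1.341)
t=4.730: state=(-0.588, 1.538)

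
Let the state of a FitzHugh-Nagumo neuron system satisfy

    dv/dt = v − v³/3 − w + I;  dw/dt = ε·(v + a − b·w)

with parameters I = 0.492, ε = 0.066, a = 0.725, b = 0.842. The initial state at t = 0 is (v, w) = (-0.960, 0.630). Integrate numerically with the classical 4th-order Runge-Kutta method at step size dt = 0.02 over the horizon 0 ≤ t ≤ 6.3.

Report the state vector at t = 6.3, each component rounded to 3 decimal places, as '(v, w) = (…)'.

t=0.000: state=(-0.960, 0.630)
step 1 (dt=0.02): k1=(-0.803, -0.051), k2=(-0.803, -0.051), k3=(-0.803, -0.051), k4=(-0.803, -0.052); state += dt/6·(k1+2k2+2k3+k4)
t=0.020: state=(-0.976, 0.629)
t=0.040: state=(-0.992, 0.628)
t=0.060: state=(-1.008, 0.627)
continuing one RK4 step at a time; state shown every 25 steps (Δt=0.5):
t=0.500: state=(-1.336, 0.599)
t=1.000: state=(-1.580, 0.558)
t=1.500: state=(-1.685, 0.513)
t=2.000: state=(-1.712, 0.467)
t=2.500: state=(-1.708, 0.422)
t=3.000: state=(-1.693, 0.379)
t=3.500: state=(-1.673, 0.337)
t=4.000: state=(-1.651, 0.297)
t=4.500: state=(-1.629, 0.260)
t=5.000: state=(-1.607, 0.223)
t=5.500: state=(-1.584, 0.189)
t=6.000: state=(-1.562, 0.156)
t=6.300: state=(-1.549, 0.137)

(v, w) = (-1.549, 0.137)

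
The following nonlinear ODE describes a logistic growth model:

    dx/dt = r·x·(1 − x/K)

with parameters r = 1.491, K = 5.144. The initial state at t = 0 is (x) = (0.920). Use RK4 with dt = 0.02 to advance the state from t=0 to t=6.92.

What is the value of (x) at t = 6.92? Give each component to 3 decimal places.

(x) = (5.143)

t=0.000: state=(0.920)
step 1 (dt=0.02): k1=(1.126), k2=(1.137), k3=(1.137), k4=(1.148); state += dt/6·(k1+2k2+2k3+k4)
t=0.020: state=(0.943)
t=0.040: state=(0.966)
t=0.060: state=(0.990)
continuing one RK4 step at a time; state shown every 25 steps (Δt=0.5):
t=0.500: state=(1.618)
t=1.000: state=(2.529)
t=1.500: state=(3.451)
t=2.000: state=(4.173)
t=2.500: state=(4.632)
t=3.000: state=(4.888)
t=3.500: state=(5.019)
t=4.000: state=(5.084)
t=4.500: state=(5.115)
t=5.000: state=(5.130)
t=5.500: state=(5.138)
t=6.000: state=(5.141)
t=6.500: state=(5.143)
t=6.920: state=(5.143)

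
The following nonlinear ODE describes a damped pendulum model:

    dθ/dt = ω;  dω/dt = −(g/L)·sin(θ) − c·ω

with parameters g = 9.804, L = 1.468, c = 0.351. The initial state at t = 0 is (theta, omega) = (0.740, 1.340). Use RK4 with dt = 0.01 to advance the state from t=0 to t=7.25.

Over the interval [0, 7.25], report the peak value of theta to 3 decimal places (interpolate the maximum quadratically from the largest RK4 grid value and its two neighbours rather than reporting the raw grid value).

max theta = 0.912

t=0.000: state=(0.740, 1.340)
step 1 (dt=0.01): k1=(1.340, -4.974), k2=(1.315, -4.998), k3=(1.315, -4.997), k4=(1.290, -5.020); state += dt/6·(k1+2k2+2k3+k4)
t=0.010: state=(0.753, 1.290)
t=0.020: state=(0.766, 1.240)
t=0.030: state=(0.778, 1.189)
continuing one RK4 step at a time; state shown every 25 steps (Δt=0.25):
t=0.250: state=(0.912, 0.023)
t=0.500: state=(0.760, -1.189)
t=0.750: state=(0.355, -1.947)
t=1.000: state=(-0.148, -1.941)
t=1.250: state=(-0.553, -1.204)
t=1.500: state=(-0.722, -0.123)
t=1.750: state=(-0.619, 0.906)
t=2.000: state=(-0.301, 1.553)
t=2.250: state=(0.104, 1.574)
t=2.500: state=(0.435, 0.995)
t=2.750: state=(0.576, 0.111)
t=3.000: state=(0.494, -0.737)
t=3.250: state=(0.235, -1.257)
t=3.500: state=(-0.091, -1.262)
t=3.750: state=(-0.355, -0.785)
t=4.000: state=(-0.463, -0.061)
t=4.250: state=(-0.389, 0.625)
t=4.500: state=(-0.174, 1.026)
t=4.750: state=(0.088, 1.004)
t=5.000: state=(0.295, 0.600)
t=5.250: state=(0.373, 0.006)
t=5.500: state=(0.303, -0.540)
t=5.750: state=(0.123, -0.840)
t=6.000: state=(-0.088, -0.793)
t=6.250: state=(-0.248, -0.446)
t=6.500: state=(-0.300, 0.039)
t=6.750: state=(-0.233, 0.470)
t=7.000: state=(-0.083, 0.687)
t=7.250: state=(0.087, 0.622)
largest grid value and its neighbours: theta(0.240)=0.91145, theta(0.250)=0.91194, theta(0.260)=0.91191
parabola through these three points peaks at t≈0.254 with theta≈0.91199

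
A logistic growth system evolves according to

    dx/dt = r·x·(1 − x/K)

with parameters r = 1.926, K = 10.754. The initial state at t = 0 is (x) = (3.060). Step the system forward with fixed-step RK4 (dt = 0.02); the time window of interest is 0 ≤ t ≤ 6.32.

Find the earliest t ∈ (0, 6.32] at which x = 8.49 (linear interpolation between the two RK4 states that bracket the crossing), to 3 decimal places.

t=0.000: state=(3.060)
step 1 (dt=0.02): k1=(4.217), k2=(4.251), k3=(4.252), k4=(4.286); state += dt/6·(k1+2k2+2k3+k4)
t=0.020: state=(3.145)
t=0.040: state=(3.231)
t=0.060: state=(3.319)
continuing one RK4 step at a time; state shown every 25 steps (Δt=0.5):
t=0.500: state=(5.487)
t=1.000: state=(7.870)
t=1.160: state=(8.473)
next step: t=1.180: state=(8.541) — x has crossed 8.49
linear interpolation between t=1.160 (8.47275) and t=1.180 (8.54122) → t≈1.165

t = 1.165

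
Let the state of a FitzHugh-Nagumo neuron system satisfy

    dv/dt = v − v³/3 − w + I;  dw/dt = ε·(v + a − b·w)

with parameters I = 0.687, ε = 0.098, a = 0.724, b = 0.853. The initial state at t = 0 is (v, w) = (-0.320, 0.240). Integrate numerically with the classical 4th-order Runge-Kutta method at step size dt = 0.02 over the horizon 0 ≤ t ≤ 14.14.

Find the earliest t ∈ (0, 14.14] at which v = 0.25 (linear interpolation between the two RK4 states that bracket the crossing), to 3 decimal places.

t = 1.798

t=0.000: state=(-0.320, 0.240)
step 1 (dt=0.02): k1=(0.138, 0.020), k2=(0.139, 0.020), k3=(0.139, 0.020), k4=(0.140, 0.020); state += dt/6·(k1+2k2+2k3+k4)
t=0.020: state=(-0.317, 0.240)
t=0.040: state=(-0.314, 0.241)
t=0.060: state=(-0.312, 0.241)
continuing one RK4 step at a time; state shown every 25 steps (Δt=0.5):
t=0.500: state=(-0.236, 0.251)
t=1.000: state=(-0.109, 0.267)
t=1.500: state=(0.086, 0.290)
t=1.780: state=(0.239, 0.308)
next step: t=1.800: state=(0.251, 0.309) — v has crossed 0.25
linear interpolation between t=1.780 (0.23871) and t=1.800 (0.25108) → t≈1.798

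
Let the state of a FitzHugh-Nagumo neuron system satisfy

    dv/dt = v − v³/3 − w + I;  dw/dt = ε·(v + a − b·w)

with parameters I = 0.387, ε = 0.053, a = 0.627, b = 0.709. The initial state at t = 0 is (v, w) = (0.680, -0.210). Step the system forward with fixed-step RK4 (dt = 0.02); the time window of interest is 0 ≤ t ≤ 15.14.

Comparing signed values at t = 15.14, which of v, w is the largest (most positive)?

largest component: w

t=0.000: state=(0.680, -0.210)
step 1 (dt=0.02): k1=(1.172, 0.077), k2=(1.178, 0.078), k3=(1.178, 0.078), k4=(1.183, 0.078); state += dt/6·(k1+2k2+2k3+k4)
t=0.020: state=(0.704, -0.208)
t=0.040: state=(0.727, -0.207)
t=0.060: state=(0.751, -0.205)
continuing one RK4 step at a time; state shown every 25 steps (Δt=0.5):
t=0.500: state=(1.285, -0.164)
t=1.000: state=(1.708, -0.104)
t=1.500: state=(1.862, -0.039)
t=2.000: state=(1.889, 0.028)
t=2.500: state=(1.878, 0.093)
t=3.000: state=(1.857, 0.157)
t=3.500: state=(1.832, 0.219)
t=4.000: state=(1.807, 0.279)
t=4.500: state=(1.781, 0.338)
t=5.000: state=(1.754, 0.394)
t=5.500: state=(1.728, 0.449)
t=6.000: state=(1.701, 0.502)
t=6.500: state=(1.673, 0.554)
t=7.000: state=(1.646, 0.603)
t=7.500: state=(1.617, 0.651)
t=8.000: state=(1.588, 0.698)
t=8.500: state=(1.559, 0.743)
t=9.000: state=(1.529, 0.786)
t=9.500: state=(1.498, 0.827)
t=10.000: state=(1.466, 0.867)
t=10.500: state=(1.433, 0.906)
t=11.000: state=(1.399, 0.942)
t=11.500: state=(1.364, 0.978)
t=12.000: state=(1.327, 1.011)
t=12.500: state=(1.288, 1.043)
t=13.000: state=(1.246, 1.073)
t=13.500: state=(1.202, 1.102)
t=14.000: state=(1.154, 1.129)
t=14.500: state=(1.101, 1.154)
t=15.000: state=(1.042, 1.177)
t=15.140: state=(1.025, 1.183)
compare at T: v=1.025, w=1.183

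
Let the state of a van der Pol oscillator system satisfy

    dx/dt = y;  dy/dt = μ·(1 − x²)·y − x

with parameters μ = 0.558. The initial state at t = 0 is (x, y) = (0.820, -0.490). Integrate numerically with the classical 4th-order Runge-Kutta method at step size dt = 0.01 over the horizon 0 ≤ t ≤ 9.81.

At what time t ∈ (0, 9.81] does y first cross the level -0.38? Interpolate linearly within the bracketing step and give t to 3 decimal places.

t = 2.212

t=0.000: state=(0.820, -0.490)
step 1 (dt=0.01): k1=(-0.490, -0.910), k2=(-0.495, -0.909), k3=(-0.495, -0.909), k4=(-0.499, -0.909); state += dt/6·(k1+2k2+2k3+k4)
t=0.010: state=(0.815, -0.499)
t=0.020: state=(0.810, -0.508)
t=0.030: state=(0.805, -0.517)
continuing one RK4 step at a time; state shown every 50 steps (Δt=0.5):
t=0.500: state=(0.463, -0.935)
t=1.000: state=(-0.109, -1.332)
t=1.500: state=(-0.816, -1.397)
t=2.000: state=(-1.381, -0.760)
t=2.210: state=(-1.501, -0.384)
next step: t=2.220: state=(-1.505, -0.366) — y has crossed -0.38
linear interpolation between t=2.210 (-0.38399) and t=2.220 (-0.36632) → t≈2.212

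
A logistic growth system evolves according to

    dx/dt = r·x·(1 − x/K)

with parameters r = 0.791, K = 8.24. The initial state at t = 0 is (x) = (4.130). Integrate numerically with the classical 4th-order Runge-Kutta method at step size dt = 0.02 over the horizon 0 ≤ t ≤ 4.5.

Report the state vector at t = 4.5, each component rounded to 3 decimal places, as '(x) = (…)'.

(x) = (8.013)

t=0.000: state=(4.130)
step 1 (dt=0.02): k1=(1.629), k2=(1.629), k3=(1.629), k4=(1.629); state += dt/6·(k1+2k2+2k3+k4)
t=0.020: state=(4.163)
t=0.040: state=(4.195)
t=0.060: state=(4.228)
continuing one RK4 step at a time; state shown every 10 steps (Δt=0.2):
t=0.200: state=(4.455)
t=0.400: state=(4.776)
t=0.600: state=(5.089)
t=0.800: state=(5.391)
t=1.000: state=(5.678)
t=1.200: state=(5.949)
t=1.400: state=(6.201)
t=1.600: state=(6.434)
t=1.800: state=(6.647)
t=2.000: state=(6.841)
t=2.200: state=(7.015)
t=2.400: state=(7.171)
t=2.600: state=(7.310)
t=2.800: state=(7.432)
t=3.000: state=(7.541)
t=3.200: state=(7.635)
t=3.400: state=(7.718)
t=3.600: state=(7.790)
t=3.800: state=(7.853)
t=4.000: state=(7.907)
t=4.200: state=(7.954)
t=4.400: state=(7.995)
t=4.500: state=(8.013)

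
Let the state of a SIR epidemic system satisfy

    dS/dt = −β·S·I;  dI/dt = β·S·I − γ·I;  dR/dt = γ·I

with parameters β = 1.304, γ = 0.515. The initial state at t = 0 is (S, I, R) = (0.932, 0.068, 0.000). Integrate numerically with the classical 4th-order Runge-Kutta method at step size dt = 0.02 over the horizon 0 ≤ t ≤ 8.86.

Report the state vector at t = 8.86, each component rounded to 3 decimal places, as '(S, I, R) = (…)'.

t=0.000: state=(0.932, 0.068, 0.000)
step 1 (dt=0.02): k1=(-0.083, 0.048, 0.035), k2=(-0.083, 0.048, 0.035), k3=(-0.083, 0.048, 0.035), k4=(-0.084, 0.048, 0.036); state += dt/6·(k1+2k2+2k3+k4)
t=0.020: state=(0.930, 0.069, 0.001)
t=0.040: state=(0.929, 0.070, 0.001)
t=0.060: state=(0.927, 0.071, 0.002)
continuing one RK4 step at a time; state shown every 25 steps (Δt=0.5):
t=0.500: state=(0.884, 0.095, 0.021)
t=1.000: state=(0.822, 0.128, 0.049)
t=1.500: state=(0.747, 0.166, 0.087)
t=2.000: state=(0.663, 0.203, 0.135)
t=2.500: state=(0.574, 0.234, 0.191)
t=3.000: state=(0.489, 0.256, 0.255)
t=3.500: state=(0.412, 0.266, 0.322)
t=4.000: state=(0.347, 0.263, 0.390)
t=4.500: state=(0.293, 0.250, 0.457)
t=5.000: state=(0.251, 0.231, 0.519)
t=5.500: state=(0.217, 0.208, 0.575)
t=6.000: state=(0.191, 0.183, 0.625)
t=6.500: state=(0.171, 0.159, 0.670)
t=7.000: state=(0.155, 0.137, 0.708)
t=7.500: state=(0.143, 0.117, 0.740)
t=8.000: state=(0.133, 0.099, 0.768)
t=8.500: state=(0.126, 0.083, 0.791)
t=8.860: state=(0.121, 0.073, 0.806)

(S, I, R) = (0.121, 0.073, 0.806)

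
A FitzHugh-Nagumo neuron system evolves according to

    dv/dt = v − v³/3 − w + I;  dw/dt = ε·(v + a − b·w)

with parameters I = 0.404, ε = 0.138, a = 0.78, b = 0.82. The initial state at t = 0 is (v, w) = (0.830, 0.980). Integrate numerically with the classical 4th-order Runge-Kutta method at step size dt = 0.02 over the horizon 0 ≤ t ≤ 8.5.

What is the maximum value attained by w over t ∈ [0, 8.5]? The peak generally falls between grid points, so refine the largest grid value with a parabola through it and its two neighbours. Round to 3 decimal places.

max w = 1.244

t=0.000: state=(0.830, 0.980)
step 1 (dt=0.02): k1=(0.063, 0.111), k2=(0.062, 0.111), k3=(0.062, 0.111), k4=(0.062, 0.111); state += dt/6·(k1+2k2+2k3+k4)
t=0.020: state=(0.831, 0.982)
t=0.040: state=(0.832, 0.984)
t=0.060: state=(0.834, 0.987)
continuing one RK4 step at a time; state shown every 25 steps (Δt=0.5):
t=0.500: state=(0.850, 1.035)
t=1.000: state=(0.843, 1.087)
t=1.500: state=(0.809, 1.135)
t=2.000: state=(0.743, 1.177)
t=2.500: state=(0.639, 1.212)
t=3.000: state=(0.480, 1.235)
t=3.500: state=(0.236, 1.244)
t=4.000: state=(-0.153, 1.232)
t=4.500: state=(-0.755, 1.187)
t=5.000: state=(-1.433, 1.099)
t=5.500: state=(-1.813, 0.980)
t=6.000: state=(-1.908, 0.853)
t=6.500: state=(-1.899, 0.730)
t=7.000: state=(-1.863, 0.616)
t=7.500: state=(-1.821, 0.511)
t=8.000: state=(-1.778, 0.415)
t=8.500: state=(-1.736, 0.326)
largest grid value and its neighbours: w(3.480)=1.24405, w(3.500)=1.24406, w(3.520)=1.24403
parabola through these three points peaks at t≈3.494 with w≈1.24406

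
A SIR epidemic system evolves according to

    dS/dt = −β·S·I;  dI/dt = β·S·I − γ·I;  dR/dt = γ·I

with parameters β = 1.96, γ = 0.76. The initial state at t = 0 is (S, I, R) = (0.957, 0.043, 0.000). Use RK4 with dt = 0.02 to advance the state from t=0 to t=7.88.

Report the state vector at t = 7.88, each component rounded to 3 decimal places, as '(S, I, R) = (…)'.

t=0.000: state=(0.957, 0.043, 0.000)
step 1 (dt=0.02): k1=(-0.081, 0.048, 0.033), k2=(-0.081, 0.048, 0.033), k3=(-0.081, 0.048, 0.033), k4=(-0.082, 0.049, 0.033); state += dt/6·(k1+2k2+2k3+k4)
t=0.020: state=(0.955, 0.044, 0.001)
t=0.040: state=(0.954, 0.045, 0.001)
t=0.060: state=(0.952, 0.046, 0.002)
continuing one RK4 step at a time; state shown every 25 steps (Δt=0.5):
t=0.500: state=(0.905, 0.073, 0.022)
t=1.000: state=(0.825, 0.117, 0.058)
t=1.500: state=(0.717, 0.171, 0.112)
t=2.000: state=(0.590, 0.222, 0.187)
t=2.500: state=(0.466, 0.255, 0.279)
t=3.000: state=(0.361, 0.261, 0.378)
t=3.500: state=(0.282, 0.244, 0.474)
t=4.000: state=(0.225, 0.214, 0.561)
t=4.500: state=(0.186, 0.178, 0.636)
t=5.000: state=(0.158, 0.144, 0.697)
t=5.500: state=(0.140, 0.114, 0.746)
t=6.000: state=(0.127, 0.089, 0.785)
t=6.500: state=(0.117, 0.068, 0.814)
t=7.000: state=(0.110, 0.052, 0.837)
t=7.500: state=(0.106, 0.040, 0.855)
t=7.880: state=(0.103, 0.032, 0.865)

(S, I, R) = (0.103, 0.032, 0.865)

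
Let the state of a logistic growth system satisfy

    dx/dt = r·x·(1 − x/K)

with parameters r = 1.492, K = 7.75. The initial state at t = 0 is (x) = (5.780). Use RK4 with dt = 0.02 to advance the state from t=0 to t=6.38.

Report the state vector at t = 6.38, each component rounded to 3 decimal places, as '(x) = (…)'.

t=0.000: state=(5.780)
step 1 (dt=0.02): k1=(2.192), k2=(2.176), k3=(2.176), k4=(2.160); state += dt/6·(k1+2k2+2k3+k4)
t=0.020: state=(5.824)
t=0.040: state=(5.866)
t=0.060: state=(5.909)
continuing one RK4 step at a time; state shown every 25 steps (Δt=0.5):
t=0.500: state=(6.672)
t=1.000: state=(7.198)
t=1.500: state=(7.478)
t=2.000: state=(7.619)
t=2.500: state=(7.687)
t=3.000: state=(7.720)
t=3.500: state=(7.736)
t=4.000: state=(7.743)
t=4.500: state=(7.747)
t=5.000: state=(7.748)
t=5.500: state=(7.749)
t=6.000: state=(7.750)
t=6.380: state=(7.750)

(x) = (7.750)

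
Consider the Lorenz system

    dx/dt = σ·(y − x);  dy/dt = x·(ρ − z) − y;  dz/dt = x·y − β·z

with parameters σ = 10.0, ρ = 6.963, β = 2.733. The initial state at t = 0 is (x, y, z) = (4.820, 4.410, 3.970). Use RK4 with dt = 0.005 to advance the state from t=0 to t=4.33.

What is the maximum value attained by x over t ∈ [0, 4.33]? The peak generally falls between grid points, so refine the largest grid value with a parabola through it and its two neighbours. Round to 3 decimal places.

max x = 5.146

t=0.000: state=(4.820, 4.410, 3.970)
step 1 (dt=0.005): k1=(-4.100, 10.016, 10.406), k2=(-3.747, 9.835, 10.410), k3=(-3.760, 9.838, 10.412), k4=(-3.420, 9.661, 10.417); state += dt/6·(k1+2k2+2k3+k4)
t=0.005: state=(4.801, 4.459, 4.022)
t=0.010: state=(4.786, 4.507, 4.074)
t=0.015: state=(4.773, 4.552, 4.126)
continuing one RK4 step at a time; state shown every 40 steps (Δt=0.2):
t=0.200: state=(5.097, 5.268, 6.117)
t=0.400: state=(4.805, 4.376, 7.326)
t=0.600: state=(3.850, 3.437, 6.760)
t=0.800: state=(3.364, 3.295, 5.708)
t=1.000: state=(3.505, 3.691, 5.128)
t=1.200: state=(3.988, 4.250, 5.288)
t=1.400: state=(4.396, 4.507, 5.956)
t=1.600: state=(4.377, 4.258, 6.450)
t=1.800: state=(4.051, 3.881, 6.355)
t=2.000: state=(3.809, 3.750, 5.953)
t=2.200: state=(3.819, 3.880, 5.671)
t=2.400: state=(3.999, 4.101, 5.695)
t=2.600: state=(4.163, 4.212, 5.934)
t=2.800: state=(4.175, 4.141, 6.133)
t=3.000: state=(4.063, 3.999, 6.129)
t=3.200: state=(3.961, 3.930, 5.985)
t=3.400: state=(3.950, 3.968, 5.863)
t=3.600: state=(4.014, 4.052, 5.856)
t=3.800: state=(4.079, 4.101, 5.940)
t=4.000: state=(4.091, 4.082, 6.021)
t=4.200: state=(4.054, 4.030, 6.030)
t=4.330: state=(4.024, 4.005, 6.000)
largest grid value and its neighbours: x(0.250)=5.14559, x(0.255)=5.14597, x(0.260)=5.14550
parabola through these three points peaks at t≈0.255 with x≈5.14598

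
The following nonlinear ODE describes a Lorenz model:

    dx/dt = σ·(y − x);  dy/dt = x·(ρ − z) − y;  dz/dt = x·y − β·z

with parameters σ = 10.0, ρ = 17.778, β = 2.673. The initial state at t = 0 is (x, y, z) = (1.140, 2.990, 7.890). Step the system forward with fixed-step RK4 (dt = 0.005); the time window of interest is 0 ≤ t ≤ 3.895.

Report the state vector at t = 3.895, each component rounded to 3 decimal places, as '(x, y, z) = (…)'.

t=0.000: state=(1.140, 2.990, 7.890)
step 1 (dt=0.005): k1=(18.500, 8.282, -17.681), k2=(18.245, 8.771, -17.400), k3=(18.263, 8.763, -17.403), k4=(18.025, 9.249, -17.122); state += dt/6·(k1+2k2+2k3+k4)
t=0.005: state=(1.231, 3.034, 7.803)
t=0.010: state=(1.320, 3.082, 7.719)
t=0.015: state=(1.408, 3.136, 7.637)
continuing one RK4 step at a time; state shown every 40 steps (Δt=0.2):
t=0.200: state=(5.301, 8.418, 7.517)
t=0.400: state=(11.593, 11.807, 22.058)
t=0.600: state=(4.460, 0.882, 19.926)
t=0.800: state=(1.456, 1.350, 11.971)
t=1.000: state=(2.616, 3.926, 7.777)
t=1.200: state=(7.591, 11.256, 10.754)
t=1.400: state=(10.221, 6.972, 24.241)
t=1.600: state=(3.008, 1.084, 16.951)
t=1.800: state=(2.032, 2.524, 10.473)
t=2.000: state=(4.719, 7.110, 8.571)
t=2.200: state=(10.559, 12.210, 18.871)
t=2.400: state=(6.113, 2.417, 21.099)
t=2.600: state=(2.409, 2.143, 13.351)
t=2.800: state=(3.733, 5.302, 9.452)
t=3.000: state=(8.743, 11.590, 14.421)
t=3.200: state=(8.453, 5.133, 22.595)
t=3.400: state=(3.296, 2.270, 15.606)
t=3.600: state=(3.589, 4.710, 10.773)
t=3.800: state=(7.639, 10.291, 13.131)
t=3.895: state=(9.711, 10.970, 18.331)

(x, y, z) = (9.711, 10.970, 18.331)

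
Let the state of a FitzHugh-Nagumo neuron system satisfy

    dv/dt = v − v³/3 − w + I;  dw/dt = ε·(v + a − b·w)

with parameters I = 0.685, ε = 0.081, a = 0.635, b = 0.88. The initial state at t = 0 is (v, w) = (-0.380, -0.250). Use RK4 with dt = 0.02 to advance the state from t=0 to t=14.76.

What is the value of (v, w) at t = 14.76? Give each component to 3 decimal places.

t=0.000: state=(-0.380, -0.250)
step 1 (dt=0.02): k1=(0.573, 0.038), k2=(0.578, 0.039), k3=(0.578, 0.039), k4=(0.582, 0.039); state += dt/6·(k1+2k2+2k3+k4)
t=0.020: state=(-0.368, -0.249)
t=0.040: state=(-0.357, -0.248)
t=0.060: state=(-0.345, -0.248)
continuing one RK4 step at a time; state shown every 25 steps (Δt=0.5):
t=0.500: state=(-0.023, -0.224)
t=1.000: state=(0.535, -0.182)
t=1.500: state=(1.261, -0.115)
t=2.000: state=(1.775, -0.023)
t=2.500: state=(1.938, 0.077)
t=3.000: state=(1.954, 0.178)
t=3.500: state=(1.931, 0.274)
t=4.000: state=(1.900, 0.366)
t=4.500: state=(1.866, 0.453)
t=5.000: state=(1.832, 0.536)
t=5.500: state=(1.798, 0.615)
t=6.000: state=(1.763, 0.689)
t=6.500: state=(1.729, 0.760)
t=7.000: state=(1.694, 0.827)
t=7.500: state=(1.660, 0.890)
t=8.000: state=(1.625, 0.949)
t=8.500: state=(1.590, 1.005)
t=9.000: state=(1.555, 1.058)
t=9.500: state=(1.519, 1.107)
t=10.000: state=(1.483, 1.153)
t=10.500: state=(1.446, 1.197)
t=11.000: state=(1.409, 1.237)
t=11.500: state=(1.371, 1.274)
t=12.000: state=(1.332, 1.308)
t=12.500: state=(1.292, 1.340)
t=13.000: state=(1.250, 1.369)
t=13.500: state=(1.207, 1.395)
t=14.000: state=(1.161, 1.419)
t=14.500: state=(1.112, 1.440)
t=14.760: state=(1.085, 1.449)

(v, w) = (1.085, 1.449)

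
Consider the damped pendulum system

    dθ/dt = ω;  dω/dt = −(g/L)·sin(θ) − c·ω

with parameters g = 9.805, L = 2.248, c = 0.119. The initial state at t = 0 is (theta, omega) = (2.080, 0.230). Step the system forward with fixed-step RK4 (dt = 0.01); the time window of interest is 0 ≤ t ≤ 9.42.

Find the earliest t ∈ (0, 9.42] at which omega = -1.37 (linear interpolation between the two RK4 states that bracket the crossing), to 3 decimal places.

t = 0.415

t=0.000: state=(2.080, 0.230)
step 1 (dt=0.01): k1=(0.230, -3.836), k2=(0.211, -3.831), k3=(0.211, -3.831), k4=(0.192, -3.827); state += dt/6·(k1+2k2+2k3+k4)
t=0.010: state=(2.082, 0.192)
t=0.020: state=(2.084, 0.153)
t=0.030: state=(2.085, 0.115)
t=0.410: state=(1.854, -1.350)
next step: t=0.420: state=(1.840, -1.390) — omega has crossed -1.37
linear interpolation between t=0.410 (-1.34960) and t=0.420 (-1.38993) → t≈0.415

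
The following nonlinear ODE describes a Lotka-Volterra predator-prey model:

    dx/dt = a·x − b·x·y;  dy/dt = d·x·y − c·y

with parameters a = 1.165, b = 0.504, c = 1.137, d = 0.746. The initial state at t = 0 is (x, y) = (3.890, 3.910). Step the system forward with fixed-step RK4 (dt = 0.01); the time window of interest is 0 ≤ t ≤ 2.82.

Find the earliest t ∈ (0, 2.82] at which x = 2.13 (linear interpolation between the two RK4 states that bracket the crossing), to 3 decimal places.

t = 0.411

t=0.000: state=(3.890, 3.910)
step 1 (dt=0.01): k1=(-3.134, 6.901), k2=(-3.189, 6.916), k3=(-3.189, 6.915), k4=(-3.243, 6.928); state += dt/6·(k1+2k2+2k3+k4)
t=0.010: state=(3.858, 3.979)
t=0.020: state=(3.825, 4.049)
t=0.030: state=(3.791, 4.118)
continuing one RK4 step at a time; state shown every 10 steps (Δt=0.1):
t=0.100: state=(3.527, 4.605)
t=0.200: state=(3.089, 5.262)
t=0.300: state=(2.624, 5.812)
t=0.400: state=(2.177, 6.203)
t=0.410: state=(2.134, 6.232)
next step: t=0.420: state=(2.092, 6.260) — x has crossed 2.13
linear interpolation between t=0.410 (2.13415) and t=0.420 (2.09224) → t≈0.411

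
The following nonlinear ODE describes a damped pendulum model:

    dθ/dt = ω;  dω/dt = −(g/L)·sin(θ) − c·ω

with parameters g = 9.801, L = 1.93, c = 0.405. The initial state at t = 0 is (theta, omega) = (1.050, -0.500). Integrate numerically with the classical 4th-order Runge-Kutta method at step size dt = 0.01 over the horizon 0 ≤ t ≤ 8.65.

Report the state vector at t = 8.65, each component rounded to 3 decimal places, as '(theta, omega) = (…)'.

(theta, omega) = (0.169, -0.163)

t=0.000: state=(1.050, -0.500)
step 1 (dt=0.01): k1=(-0.500, -4.202), k2=(-0.521, -4.188), k3=(-0.521, -4.187), k4=(-0.542, -4.172); state += dt/6·(k1+2k2+2k3+k4)
t=0.010: state=(1.045, -0.542)
t=0.020: state=(1.039, -0.583)
t=0.030: state=(1.033, -0.625)
continuing one RK4 step at a time; state shown every 50 steps (Δt=0.5):
t=0.500: state=(0.369, -1.960)
t=1.000: state=(-0.539, -1.315)
t=1.500: state=(-0.758, 0.450)
t=2.000: state=(-0.212, 1.495)
t=2.500: state=(0.444, 0.873)
t=3.000: state=(0.537, -0.488)
t=3.500: state=(0.080, -1.133)
t=4.000: state=(-0.374, -0.514)
t=4.500: state=(-0.367, 0.504)
t=5.000: state=(0.010, 0.834)
t=5.500: state=(0.308, 0.251)
t=6.000: state=(0.237, -0.479)
t=6.500: state=(-0.063, -0.588)
t=7.000: state=(-0.243, -0.074)
t=7.500: state=(-0.141, 0.422)
t=8.000: state=(0.087, 0.394)
t=8.500: state=(0.184, -0.034)
t=8.650: state=(0.169, -0.163)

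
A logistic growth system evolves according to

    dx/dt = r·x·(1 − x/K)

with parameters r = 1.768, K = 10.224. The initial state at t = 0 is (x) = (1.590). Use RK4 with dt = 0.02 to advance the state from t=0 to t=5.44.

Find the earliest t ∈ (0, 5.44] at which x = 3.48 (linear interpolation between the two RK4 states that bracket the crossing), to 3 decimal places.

t=0.000: state=(1.590)
step 1 (dt=0.02): k1=(2.374), k2=(2.403), k3=(2.403), k4=(2.432); state += dt/6·(k1+2k2+2k3+k4)
t=0.020: state=(1.638)
t=0.040: state=(1.687)
t=0.060: state=(1.738)
continuing one RK4 step at a time; state shown every 10 steps (Δt=0.2):
t=0.200: state=(2.124)
t=0.400: state=(2.780)
t=0.580: state=(3.469)
next step: t=0.600: state=(3.550) — x has crossed 3.48
linear interpolation between t=0.580 (3.46873) and t=0.600 (3.55023) → t≈0.583

t = 0.583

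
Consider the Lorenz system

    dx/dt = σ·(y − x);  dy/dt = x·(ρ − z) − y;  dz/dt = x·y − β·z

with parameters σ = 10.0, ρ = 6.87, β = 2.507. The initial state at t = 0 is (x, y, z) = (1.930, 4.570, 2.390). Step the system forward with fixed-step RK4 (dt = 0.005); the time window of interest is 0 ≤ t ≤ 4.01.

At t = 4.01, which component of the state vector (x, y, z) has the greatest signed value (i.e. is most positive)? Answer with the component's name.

largest component: z

t=0.000: state=(1.930, 4.570, 2.390)
step 1 (dt=0.005): k1=(26.400, 4.076, 2.828), k2=(25.842, 4.348, 3.133), k3=(25.863, 4.339, 3.126), k4=(25.324, 4.602, 3.425); state += dt/6·(k1+2k2+2k3+k4)
t=0.005: state=(2.059, 4.592, 2.406)
t=0.010: state=(2.183, 4.616, 2.424)
t=0.015: state=(2.303, 4.643, 2.446)
continuing one RK4 step at a time; state shown every 40 steps (Δt=0.2):
t=0.200: state=(5.065, 6.044, 4.776)
t=0.400: state=(5.634, 5.145, 8.062)
t=0.600: state=(3.916, 3.012, 7.852)
t=0.800: state=(2.700, 2.401, 6.040)
t=1.000: state=(2.575, 2.709, 4.672)
t=1.200: state=(3.118, 3.505, 4.219)
t=1.400: state=(3.990, 4.425, 4.831)
t=1.600: state=(4.592, 4.699, 6.133)
t=1.800: state=(4.361, 4.069, 6.857)
t=2.000: state=(3.715, 3.428, 6.483)
t=2.200: state=(3.357, 3.292, 5.742)
t=2.400: state=(3.430, 3.552, 5.283)
t=2.600: state=(3.763, 3.951, 5.336)
t=2.800: state=(4.076, 4.178, 5.778)
t=3.000: state=(4.118, 4.062, 6.187)
t=3.200: state=(3.912, 3.786, 6.220)
t=3.400: state=(3.701, 3.629, 5.963)
t=3.600: state=(3.649, 3.668, 5.704)
t=3.800: state=(3.750, 3.821, 5.633)
t=4.000: state=(3.891, 3.949, 5.759)
t=4.010: state=(3.896, 3.953, 5.769)
compare at T: x=3.896, y=3.953, z=5.769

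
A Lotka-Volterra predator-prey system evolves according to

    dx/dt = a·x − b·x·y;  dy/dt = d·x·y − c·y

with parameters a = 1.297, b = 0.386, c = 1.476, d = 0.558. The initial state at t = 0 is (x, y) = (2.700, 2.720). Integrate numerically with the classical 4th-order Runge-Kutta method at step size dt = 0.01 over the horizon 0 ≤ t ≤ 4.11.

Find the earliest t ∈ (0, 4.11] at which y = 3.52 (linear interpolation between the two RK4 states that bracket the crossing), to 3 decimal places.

t=0.000: state=(2.700, 2.720)
step 1 (dt=0.01): k1=(0.667, 0.083), k2=(0.668, 0.088), k3=(0.667, 0.088), k4=(0.668, 0.093); state += dt/6·(k1+2k2+2k3+k4)
t=0.010: state=(2.707, 2.721)
t=0.020: state=(2.713, 2.722)
t=0.030: state=(2.720, 2.723)
continuing one RK4 step at a time; state shown every 20 steps (Δt=0.2):
t=0.200: state=(2.833, 2.757)
t=0.400: state=(2.960, 2.836)
t=0.600: state=(3.069, 2.956)
t=0.800: state=(3.148, 3.114)
t=1.000: state=(3.185, 3.302)
t=1.200: state=(3.175, 3.507)
t=1.210: state=(3.173, 3.517)
next step: t=1.220: state=(3.171, 3.527) — y has crossed 3.52
linear interpolation between t=1.210 (3.51702) and t=1.220 (3.52738) → t≈1.213

t = 1.213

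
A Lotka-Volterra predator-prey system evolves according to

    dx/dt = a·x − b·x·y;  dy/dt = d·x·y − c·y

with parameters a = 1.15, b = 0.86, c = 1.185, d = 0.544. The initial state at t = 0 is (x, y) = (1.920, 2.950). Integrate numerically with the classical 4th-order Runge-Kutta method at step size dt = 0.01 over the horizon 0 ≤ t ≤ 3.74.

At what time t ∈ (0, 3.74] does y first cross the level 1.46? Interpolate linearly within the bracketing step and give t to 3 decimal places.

t = 1.192

t=0.000: state=(1.920, 2.950)
step 1 (dt=0.01): k1=(-2.663, -0.415), k2=(-2.641, -0.436), k3=(-2.641, -0.435), k4=(-2.619, -0.456); state += dt/6·(k1+2k2+2k3+k4)
t=0.010: state=(1.894, 2.946)
t=0.020: state=(1.868, 2.941)
t=0.030: state=(1.842, 2.936)
continuing one RK4 step at a time; state shown every 20 steps (Δt=0.2):
t=0.200: state=(1.472, 2.795)
t=0.400: state=(1.169, 2.543)
t=0.600: state=(0.974, 2.253)
t=0.800: state=(0.853, 1.962)
t=1.000: state=(0.785, 1.692)
t=1.190: state=(0.755, 1.462)
next step: t=1.200: state=(0.754, 1.451) — y has crossed 1.46
linear interpolation between t=1.190 (1.46209) and t=1.200 (1.45081) → t≈1.192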